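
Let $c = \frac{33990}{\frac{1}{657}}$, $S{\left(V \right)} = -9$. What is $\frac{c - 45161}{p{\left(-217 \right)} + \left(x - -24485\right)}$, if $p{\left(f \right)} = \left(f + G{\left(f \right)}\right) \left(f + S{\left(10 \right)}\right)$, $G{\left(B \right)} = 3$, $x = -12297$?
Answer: $\frac{22286269}{60552} \approx 368.05$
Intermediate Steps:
$p{\left(f \right)} = \left(-9 + f\right) \left(3 + f\right)$ ($p{\left(f \right)} = \left(f + 3\right) \left(f - 9\right) = \left(3 + f\right) \left(-9 + f\right) = \left(-9 + f\right) \left(3 + f\right)$)
$c = 22331430$ ($c = 33990 \frac{1}{\frac{1}{657}} = 33990 \cdot 657 = 22331430$)
$\frac{c - 45161}{p{\left(-217 \right)} + \left(x - -24485\right)} = \frac{22331430 - 45161}{\left(-27 + \left(-217\right)^{2} - -1302\right) - -12188} = \frac{22286269}{\left(-27 + 47089 + 1302\right) + \left(-12297 + 24485\right)} = \frac{22286269}{48364 + 12188} = \frac{22286269}{60552}$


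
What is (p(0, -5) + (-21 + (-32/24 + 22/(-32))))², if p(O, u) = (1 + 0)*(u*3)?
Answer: 3330625/2304 ≈ 1445.6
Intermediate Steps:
p(O, u) = 3*u (p(O, u) = 1*(3*u) = 3*u)
(p(0, -5) + (-21 + (-32/24 + 22/(-32))))² = (3*(-5) + (-21 + (-32/24 + 22/(-32))))² = (-15 + (-21 + (-32*1/24 + 22*(-1/32))))² = (-15 + (-21 + (-4/3 - 11/16)))² = (-15 + (-21 - 97/48))² = (-15 - 1105/48)² = (-1825/48)² = 3330625/2304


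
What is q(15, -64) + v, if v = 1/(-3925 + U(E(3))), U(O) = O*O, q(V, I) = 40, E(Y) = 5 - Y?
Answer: 156839/3921 ≈ 40.000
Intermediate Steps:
U(O) = O²
v = -1/3921 (v = 1/(-3925 + (5 - 1*3)²) = 1/(-3925 + (5 - 3)²) = 1/(-3925 + 2²) = 1/(-3925 + 4) = 1/(-3921) = -1/3921 ≈ -0.00025504)
q(15, -64) + v = 40 - 1/3921 = 156839/3921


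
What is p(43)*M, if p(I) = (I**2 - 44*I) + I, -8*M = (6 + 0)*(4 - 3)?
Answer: 0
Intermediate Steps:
M = -3/4 (M = -(6 + 0)*(4 - 3)/8 = -3/4 ≈ -0.75000)
p(I) = I**2 - 43*I
p(43)*M = (43*(-43 + 43))*(-3/4) = (43*0)*(-3/4) = 0*(-3/4) = 0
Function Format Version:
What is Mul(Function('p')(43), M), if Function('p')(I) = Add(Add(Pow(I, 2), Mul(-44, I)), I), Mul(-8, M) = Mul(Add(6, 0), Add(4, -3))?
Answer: 0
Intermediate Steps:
M = Rational(-3, 4) (M = Mul(Rational(-1, 8), Mul(Add(6, 0), Add(4, -3))) = Mul(Rational(-1, 8), Mul(6, 1)) = Mul(Rational(-1, 8), 6) = Rational(-3, 4) ≈ -0.75000)
Function('p')(I) = Add(Pow(I, 2), Mul(-43, I))
Mul(Function('p')(43), M) = Mul(Mul(43, Add(-43, 43)), Rational(-3, 4)) = Mul(Mul(43, 0), Rational(-3, 4)) = Mul(0, Rational(-3, 4)) = 0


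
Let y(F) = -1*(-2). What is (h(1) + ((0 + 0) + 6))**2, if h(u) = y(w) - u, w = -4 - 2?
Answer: 49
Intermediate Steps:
w = -6
y(F) = 2
h(u) = 2 - u
(h(1) + ((0 + 0) + 6))**2 = ((2 - 1*1) + ((0 + 0) + 6))**2 = ((2 - 1) + (0 + 6))**2 = (1 + 6)**2 = 7**2 = 49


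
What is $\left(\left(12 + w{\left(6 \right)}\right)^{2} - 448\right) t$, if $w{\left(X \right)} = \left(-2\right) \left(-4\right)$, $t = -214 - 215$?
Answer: $20592$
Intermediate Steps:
$t = -429$ ($t = -214 - 215 = -429$)
$w{\left(X \right)} = 8$
$\left(\left(12 + w{\left(6 \right)}\right)^{2} - 448\right) t = \left(\left(12 + 8\right)^{2} - 448\right) \left(-429\right) = \left(20^{2} - 448\right) \left(-429\right) = \left(400 - 448\right) \left(-429\right) = \left(-48\right) \left(-429\right) = 20592$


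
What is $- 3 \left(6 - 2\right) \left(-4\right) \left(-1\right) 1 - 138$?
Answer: $-186$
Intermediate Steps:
$- 3 \left(6 - 2\right) \left(-4\right) \left(-1\right) 1 - 138 = \left(-3\right) 4 \cdot 4 \cdot 1 - 138 = \left(-12\right) 4 - 138 = -48 - 138 = -186$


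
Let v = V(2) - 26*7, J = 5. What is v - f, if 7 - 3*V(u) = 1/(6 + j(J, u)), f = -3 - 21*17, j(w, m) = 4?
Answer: 1803/10 ≈ 180.30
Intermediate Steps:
f = -360 (f = -3 - 357 = -360)
V(u) = 23/10 (V(u) = 7/3 - 1/(3*(6 + 4)) = 7/3 - 1/3/10 = 7/3 - 1/3*1/10 = 7/3 - 1/30 = 23/10)
v = -1797/10 (v = 23/10 - 26*7 = 23/10 - 182 = -1797/10 ≈ -179.70)
v - f = -1797/10 - 1*(-360) = -1797/10 + 360 = 1803/10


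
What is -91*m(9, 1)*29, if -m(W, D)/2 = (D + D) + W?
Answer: 58058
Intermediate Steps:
m(W, D) = -4*D - 2*W (m(W, D) = -2*((D + D) + W) = -2*(2*D + W) = -2*(W + 2*D) = -4*D - 2*W)
-91*m(9, 1)*29 = -91*(-4*1 - 2*9)*29 = -91*(-4 - 18)*29 = -91*(-22)*29 = 2002*29 = 58058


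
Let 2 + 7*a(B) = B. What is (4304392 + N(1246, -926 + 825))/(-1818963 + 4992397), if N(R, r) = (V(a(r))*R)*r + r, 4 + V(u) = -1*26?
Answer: 8079671/3173434 ≈ 2.5460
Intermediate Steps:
a(B) = -2/7 + B/7
V(u) = -30 (V(u) = -4 - 1*26 = -4 - 26 = -30)
N(R, r) = r - 30*R*r (N(R, r) = (-30*R)*r + r = -30*R*r + r = r - 30*R*r)
(4304392 + N(1246, -926 + 825))/(-1818963 + 4992397) = (4304392 + (-926 + 825)*(1 - 30*1246))/(-1818963 + 4992397) = (4304392 - 101*(1 - 37380))/3173434 = (4304392 - 101*(-37379))*(1/3173434) = (4304392 + 3775279)*(1/3173434) = 8079671*(1/3173434) = 8079671/3173434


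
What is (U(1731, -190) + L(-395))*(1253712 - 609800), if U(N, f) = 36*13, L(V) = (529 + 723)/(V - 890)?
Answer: 386429620736/1285 ≈ 3.0072e+8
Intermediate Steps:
L(V) = 1252/(-890 + V)
U(N, f) = 468
(U(1731, -190) + L(-395))*(1253712 - 609800) = (468 + 1252/(-890 - 395))*(1253712 - 609800) = (468 + 1252/(-1285))*643912 = (468 + 1252*(-1/1285))*643912 = (468 - 1252/1285)*643912 = (600128/1285)*643912 = 386429620736/1285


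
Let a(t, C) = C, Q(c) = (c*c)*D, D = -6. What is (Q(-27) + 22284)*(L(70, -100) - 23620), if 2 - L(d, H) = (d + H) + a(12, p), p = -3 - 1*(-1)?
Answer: -422425260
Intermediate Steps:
Q(c) = -6*c**2 (Q(c) = (c*c)*(-6) = c**2*(-6) = -6*c**2)
p = -2 (p = -3 + 1 = -2)
L(d, H) = 4 - H - d (L(d, H) = 2 - ((d + H) - 2) = 2 - ((H + d) - 2) = 2 - (-2 + H + d) = 2 + (2 - H - d) = 4 - H - d)
(Q(-27) + 22284)*(L(70, -100) - 23620) = (-6*(-27)**2 + 22284)*((4 - 1*(-100) - 1*70) - 23620) = (-6*729 + 22284)*((4 + 100 - 70) - 23620) = (-4374 + 22284)*(34 - 23620) = 17910*(-23586) = -422425260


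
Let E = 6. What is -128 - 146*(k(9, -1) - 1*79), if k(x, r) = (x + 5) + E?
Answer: 8486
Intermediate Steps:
k(x, r) = 11 + x (k(x, r) = (x + 5) + 6 = (5 + x) + 6 = 11 + x)
-128 - 146*(k(9, -1) - 1*79) = -128 - 146*((11 + 9) - 1*79) = -128 - 146*(20 - 79) = -128 - 146*(-59) = -128 + 8614 = 8486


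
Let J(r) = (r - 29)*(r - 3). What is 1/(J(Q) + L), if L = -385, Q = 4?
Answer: -1/410 ≈ -0.0024390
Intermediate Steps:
J(r) = (-29 + r)*(-3 + r)
1/(J(Q) + L) = 1/((87 + 4² - 32*4) - 385) = 1/((87 + 16 - 128) - 385) = 1/(-25 - 385) = 1/(-410) = -1/410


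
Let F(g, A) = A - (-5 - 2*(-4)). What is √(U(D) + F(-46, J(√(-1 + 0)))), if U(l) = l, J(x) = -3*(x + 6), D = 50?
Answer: √(29 - 3*I) ≈ 5.3923 - 0.27817*I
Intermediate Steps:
J(x) = -18 - 3*x (J(x) = -3*(6 + x) = -18 - 3*x)
F(g, A) = -3 + A (F(g, A) = A - (-5 + 8) = A - 1*3 = A - 3 = -3 + A)
√(U(D) + F(-46, J(√(-1 + 0)))) = √(50 + (-3 + (-18 - 3*√(-1 + 0)))) = √(50 + (-3 + (-18 - 3*I))) = √(50 + (-21 - 3*I)) = √(29 - 3*I)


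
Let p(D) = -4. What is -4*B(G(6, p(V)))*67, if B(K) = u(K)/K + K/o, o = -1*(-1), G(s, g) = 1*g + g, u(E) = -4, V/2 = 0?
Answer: 2010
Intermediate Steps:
V = 0 (V = 2*0 = 0)
G(s, g) = 2*g (G(s, g) = g + g = 2*g)
o = 1
B(K) = K - 4/K (B(K) = -4/K + K/1 = -4/K + K*1 = -4/K + K = K - 4/K)
-4*B(G(6, p(V)))*67 = -4*(2*(-4) - 4/(2*(-4)))*67 = -4*(-8 - 4/(-8))*67 = -4*(-8 - 4*(-⅛))*67 = -4*(-8 + ½)*67 = -4*(-15/2)*67 = 30*67 = 2010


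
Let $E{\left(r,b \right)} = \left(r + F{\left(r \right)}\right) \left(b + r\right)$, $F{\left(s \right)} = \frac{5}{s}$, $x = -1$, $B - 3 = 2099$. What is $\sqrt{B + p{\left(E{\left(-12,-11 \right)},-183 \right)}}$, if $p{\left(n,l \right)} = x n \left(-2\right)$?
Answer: $\frac{\sqrt{96234}}{6} \approx 51.703$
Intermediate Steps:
$B = 2102$ ($B = 3 + 2099 = 2102$)
$E{\left(r,b \right)} = \left(b + r\right) \left(r + \frac{5}{r}\right)$ ($E{\left(r,b \right)} = \left(r + \frac{5}{r}\right) \left(b + r\right) = \left(b + r\right) \left(r + \frac{5}{r}\right)$)
$p{\left(n,l \right)} = 2 n$ ($p{\left(n,l \right)} = - n \left(-2\right) = 2 n$)
$\sqrt{B + p{\left(E{\left(-12,-11 \right)},-183 \right)}} = \sqrt{2102 + 2 \left(5 + \left(-12\right)^{2} - -132 + 5 \left(-11\right) \frac{1}{-12}\right)} = \sqrt{2102 + 2 \left(5 + 144 + 132 + 5 \left(-11\right) \left(- \frac{1}{12}\right)\right)} = \sqrt{2102 + 2 \left(5 + 144 + 132 + \frac{55}{12}\right)} = \sqrt{2102 + 2 \cdot \frac{3427}{12}} = \sqrt{2102 + \frac{3427}{6}} = \sqrt{\frac{16039}{6}} = \frac{\sqrt{96234}}{6}$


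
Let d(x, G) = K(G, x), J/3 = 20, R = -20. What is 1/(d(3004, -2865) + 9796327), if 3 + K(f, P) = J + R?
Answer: 1/9796364 ≈ 1.0208e-7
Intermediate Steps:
J = 60 (J = 3*20 = 60)
K(f, P) = 37 (K(f, P) = -3 + (60 - 20) = -3 + 40 = 37)
d(x, G) = 37
1/(d(3004, -2865) + 9796327) = 1/(37 + 9796327) = 1/9796364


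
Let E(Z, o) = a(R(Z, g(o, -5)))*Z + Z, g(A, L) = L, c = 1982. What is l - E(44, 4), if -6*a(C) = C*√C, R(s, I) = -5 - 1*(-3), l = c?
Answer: 1938 - 44*I*√2/3 ≈ 1938.0 - 20.742*I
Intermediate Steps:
l = 1982
R(s, I) = -2 (R(s, I) = -5 + 3 = -2)
a(C) = -C^(3/2)/6 (a(C) = -C*√C/6 = -C^(3/2)/6)
E(Z, o) = Z + I*Z*√2/3 (E(Z, o) = (-(-1)*I*√2/3)*Z + Z = (I*√2/3)*Z + Z = I*Z*√2/3 + Z = Z + I*Z*√2/3)
l - E(44, 4) = 1982 - 44*(3 + I*√2)/3 = 1982 - (44 + 44*I*√2/3) = 1982 + (-44 - 44*I*√2/3) = 1938 - 44*I*√2/3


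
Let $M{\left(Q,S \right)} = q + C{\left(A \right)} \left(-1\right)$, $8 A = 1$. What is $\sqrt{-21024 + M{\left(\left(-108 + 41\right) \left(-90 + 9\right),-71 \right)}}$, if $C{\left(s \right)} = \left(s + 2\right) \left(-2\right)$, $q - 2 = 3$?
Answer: $\frac{i \sqrt{84059}}{2} \approx 144.96 i$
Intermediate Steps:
$q = 5$ ($q = 2 + 3 = 5$)
$A = \frac{1}{8}$ ($A = \frac{1}{8} \cdot 1 = \frac{1}{8} \approx 0.125$)
$C{\left(s \right)} = -4 - 2 s$ ($C{\left(s \right)} = \left(2 + s\right) \left(-2\right) = -4 - 2 s$)
$M{\left(Q,S \right)} = \frac{37}{4}$ ($M{\left(Q,S \right)} = 5 + \left(-4 - \frac{1}{4}\right) \left(-1\right) = 5 - - \frac{17}{4} = 5 + \frac{17}{4} = \frac{37}{4}$)
$\sqrt{-21024 + M{\left(\left(-108 + 41\right) \left(-90 + 9\right),-71 \right)}} = \sqrt{-21024 + \frac{37}{4}} = \sqrt{- \frac{84059}{4}} = \frac{i \sqrt{84059}}{2}$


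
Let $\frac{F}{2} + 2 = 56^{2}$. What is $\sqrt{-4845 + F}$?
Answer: $\sqrt{1423} \approx 37.723$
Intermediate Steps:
$F = 6268$ ($F = -4 + 2 \cdot 56^{2} = -4 + 2 \cdot 3136 = -4 + 6272 = 6268$)
$\sqrt{-4845 + F} = \sqrt{-4845 + 6268} = \sqrt{1423}$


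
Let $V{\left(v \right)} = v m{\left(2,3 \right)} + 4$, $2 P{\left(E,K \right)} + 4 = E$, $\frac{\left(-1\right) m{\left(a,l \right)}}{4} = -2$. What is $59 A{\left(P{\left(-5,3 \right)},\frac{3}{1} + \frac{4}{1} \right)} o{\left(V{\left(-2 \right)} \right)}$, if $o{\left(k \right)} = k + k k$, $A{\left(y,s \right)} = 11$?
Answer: $85668$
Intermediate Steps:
$m{\left(a,l \right)} = 8$ ($m{\left(a,l \right)} = \left(-4\right) \left(-2\right) = 8$)
$P{\left(E,K \right)} = -2 + \frac{E}{2}$
$V{\left(v \right)} = 4 + 8 v$ ($V{\left(v \right)} = v 8 + 4 = 8 v + 4 = 4 + 8 v$)
$o{\left(k \right)} = k + k^{2}$
$59 A{\left(P{\left(-5,3 \right)},\frac{3}{1} + \frac{4}{1} \right)} o{\left(V{\left(-2 \right)} \right)} = 59 \cdot 11 \left(4 + 8 \left(-2\right)\right) \left(1 + \left(4 + 8 \left(-2\right)\right)\right) = 649 \left(4 - 16\right) \left(1 + \left(4 - 16\right)\right) = 649 \left(- 12 \left(1 - 12\right)\right) = 649 \left(\left(-12\right) \left(-11\right)\right) = 649 \cdot 132 = 85668$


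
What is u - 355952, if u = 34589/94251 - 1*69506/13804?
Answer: -231557074904429/650520402 ≈ -3.5596e+5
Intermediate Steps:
u = -3036771725/650520402 (u = 34589*(1/94251) - 69506*1/13804 = 34589/94251 - 34753/6902 = -3036771725/650520402 ≈ -4.6682)
u - 355952 = -3036771725/650520402 - 355952 = -231557074904429/650520402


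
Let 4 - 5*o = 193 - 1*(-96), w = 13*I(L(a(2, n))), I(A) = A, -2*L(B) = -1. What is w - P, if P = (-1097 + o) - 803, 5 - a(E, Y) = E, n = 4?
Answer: 3927/2 ≈ 1963.5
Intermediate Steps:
a(E, Y) = 5 - E
L(B) = ½ (L(B) = -½*(-1) = ½)
w = 13/2 (w = 13*(½) = 13/2 ≈ 6.5000)
o = -57 (o = ⅘ - (193 - 1*(-96))/5 = ⅘ - (193 + 96)/5 = ⅘ - ⅕*289 = ⅘ - 289/5 = -57)
P = -1957 (P = (-1097 - 57) - 803 = -1154 - 803 = -1957)
w - P = 13/2 - 1*(-1957) = 13/2 + 1957 = 3927/2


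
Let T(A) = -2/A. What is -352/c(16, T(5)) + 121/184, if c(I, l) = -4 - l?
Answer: 163009/1656 ≈ 98.435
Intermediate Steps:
-352/c(16, T(5)) + 121/184 = -352/(-4 - (-2)/5) + 121/184 = -352/(-4 - (-2)/5) + 121*(1/184) = -352/(-4 - 1*(-⅖)) + 121/184 = -352/(-4 + ⅖) + 121/184 = -352/(-18/5) + 121/184 = -352*(-5/18) + 121/184 = 880/9 + 121/184 = 163009/1656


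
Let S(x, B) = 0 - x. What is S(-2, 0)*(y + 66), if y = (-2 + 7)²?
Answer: 182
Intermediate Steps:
y = 25 (y = 5² = 25)
S(x, B) = -x
S(-2, 0)*(y + 66) = (-1*(-2))*(25 + 66) = 2*91 = 182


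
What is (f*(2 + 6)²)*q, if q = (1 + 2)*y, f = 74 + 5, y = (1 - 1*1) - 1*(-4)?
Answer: 60672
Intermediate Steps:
y = 4 (y = (1 - 1) + 4 = 0 + 4 = 4)
f = 79
q = 12 (q = (1 + 2)*4 = 3*4 = 12)
(f*(2 + 6)²)*q = (79*(2 + 6)²)*12 = (79*8²)*12 = (79*64)*12 = 5056*12 = 60672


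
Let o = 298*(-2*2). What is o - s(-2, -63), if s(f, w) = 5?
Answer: -1197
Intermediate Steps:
o = -1192 (o = 298*(-4) = -1192)
o - s(-2, -63) = -1192 - 1*5 = -1192 - 5 = -1197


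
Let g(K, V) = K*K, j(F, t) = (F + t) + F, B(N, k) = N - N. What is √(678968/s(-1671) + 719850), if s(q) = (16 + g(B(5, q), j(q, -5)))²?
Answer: √46240142/8 ≈ 850.00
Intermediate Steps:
B(N, k) = 0
j(F, t) = t + 2*F
g(K, V) = K²
s(q) = 256 (s(q) = (16 + 0²)² = (16 + 0)² = 16² = 256)
√(678968/s(-1671) + 719850) = √(678968/256 + 719850) = √(678968*(1/256) + 719850) = √(84871/32 + 719850) = √(23120071/32) = √46240142/8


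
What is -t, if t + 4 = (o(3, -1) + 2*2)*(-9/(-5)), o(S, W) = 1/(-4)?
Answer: -11/4 ≈ -2.7500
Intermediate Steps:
o(S, W) = -¼
t = 11/4 (t = -4 + (-¼ + 2*2)*(-9/(-5)) = -4 + (-¼ + 4)*(-9*(-⅕)) = -4 + (15/4)*(9/5) = -4 + 27/4 = 11/4 ≈ 2.7500)
-t = -1*11/4 = -11/4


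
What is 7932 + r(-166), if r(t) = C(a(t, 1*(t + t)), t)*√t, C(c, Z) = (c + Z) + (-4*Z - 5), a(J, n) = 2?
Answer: 7932 + 495*I*√166 ≈ 7932.0 + 6377.6*I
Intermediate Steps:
C(c, Z) = -5 + c - 3*Z (C(c, Z) = (Z + c) + (-5 - 4*Z) = -5 + c - 3*Z)
r(t) = √t*(-3 - 3*t) (r(t) = (-5 + 2 - 3*t)*√t = (-3 - 3*t)*√t = √t*(-3 - 3*t))
7932 + r(-166) = 7932 + 3*√(-166)*(-1 - 1*(-166)) = 7932 + 3*(I*√166)*(-1 + 166) = 7932 + 3*(I*√166)*165 = 7932 + 495*I*√166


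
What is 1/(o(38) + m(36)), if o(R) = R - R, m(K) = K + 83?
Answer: 1/119 ≈ 0.0084034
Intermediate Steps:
m(K) = 83 + K
o(R) = 0
1/(o(38) + m(36)) = 1/(0 + (83 + 36)) = 1/(0 + 119) = 1/119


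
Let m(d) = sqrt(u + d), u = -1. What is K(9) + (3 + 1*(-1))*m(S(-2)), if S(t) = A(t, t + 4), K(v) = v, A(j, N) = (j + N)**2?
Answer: 9 + 2*I ≈ 9.0 + 2.0*I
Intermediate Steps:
A(j, N) = (N + j)**2
S(t) = (4 + 2*t)**2 (S(t) = ((t + 4) + t)**2 = ((4 + t) + t)**2 = (4 + 2*t)**2)
m(d) = sqrt(-1 + d)
K(9) + (3 + 1*(-1))*m(S(-2)) = 9 + (3 + 1*(-1))*sqrt(-1 + 4*(2 - 2)**2) = 9 + (3 - 1)*sqrt(-1 + 4*0**2) = 9 + 2*sqrt(-1 + 4*0) = 9 + 2*sqrt(-1 + 0) = 9 + 2*sqrt(-1) = 9 + 2*I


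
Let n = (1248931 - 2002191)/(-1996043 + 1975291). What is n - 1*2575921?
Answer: -13363689833/5188 ≈ -2.5759e+6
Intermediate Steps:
n = 188315/5188 (n = -753260/(-20752) = -753260*(-1/20752) = 188315/5188 ≈ 36.298)
n - 1*2575921 = 188315/5188 - 1*2575921 = 188315/5188 - 2575921 = -13363689833/5188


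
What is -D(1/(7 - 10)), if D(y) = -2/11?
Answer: 2/11 ≈ 0.18182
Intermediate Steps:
D(y) = -2/11 (D(y) = -2*1/11 = -2/11)
-D(1/(7 - 10)) = -1*(-2/11) = 2/11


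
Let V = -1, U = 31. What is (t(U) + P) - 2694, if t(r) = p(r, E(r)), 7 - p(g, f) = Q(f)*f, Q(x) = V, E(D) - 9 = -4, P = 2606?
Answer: -76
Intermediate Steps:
E(D) = 5 (E(D) = 9 - 4 = 5)
Q(x) = -1
p(g, f) = 7 + f (p(g, f) = 7 - (-1)*f = 7 + f)
t(r) = 12 (t(r) = 7 + 5 = 12)
(t(U) + P) - 2694 = (12 + 2606) - 2694 = 2618 - 2694 = -76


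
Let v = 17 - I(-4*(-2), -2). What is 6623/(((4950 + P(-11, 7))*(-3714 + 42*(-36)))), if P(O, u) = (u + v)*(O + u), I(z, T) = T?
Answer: -6623/25325196 ≈ -0.00026152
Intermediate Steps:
v = 19 (v = 17 - 1*(-2) = 17 + 2 = 19)
P(O, u) = (19 + u)*(O + u) (P(O, u) = (u + 19)*(O + u) = (19 + u)*(O + u))
6623/(((4950 + P(-11, 7))*(-3714 + 42*(-36)))) = 6623/(((4950 + (7² + 19*(-11) + 19*7 - 11*7))*(-3714 + 42*(-36)))) = 6623/(((4950 + (49 - 209 + 133 - 77))*(-3714 - 1512))) = 6623/(((4950 - 104)*(-5226))) = 6623/((4846*(-5226))) = 6623/(-25325196) = 6623*(-1/25325196) = -6623/25325196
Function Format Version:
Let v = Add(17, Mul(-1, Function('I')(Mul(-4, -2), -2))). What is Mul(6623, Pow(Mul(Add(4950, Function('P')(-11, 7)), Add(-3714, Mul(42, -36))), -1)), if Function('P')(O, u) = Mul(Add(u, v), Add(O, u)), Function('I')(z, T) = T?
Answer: Rational(-6623, 25325196) ≈ -0.00026152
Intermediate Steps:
v = 19 (v = Add(17, Mul(-1, -2)) = Add(17, 2) = 19)
Function('P')(O, u) = Mul(Add(19, u), Add(O, u)) (Function('P')(O, u) = Mul(Add(u, 19), Add(O, u)) = Mul(Add(19, u), Add(O, u)))
Mul(6623, Pow(Mul(Add(4950, Function('P')(-11, 7)), Add(-3714, Mul(42, -36))), -1)) = Mul(6623, Pow(Mul(Add(4950, Add(Pow(7, 2), Mul(19, -11), Mul(19, 7), Mul(-11, 7))), Add(-3714, Mul(42, -36))), -1)) = Mul(6623, Pow(Mul(Add(4950, Add(49, -209, 133, -77)), Add(-3714, -1512)), -1)) = Mul(6623, Pow(Mul(Add(4950, -104), -5226), -1)) = Mul(6623, Pow(Mul(4846, -5226), -1)) = Mul(6623, Pow(-25325196, -1)) = Mul(6623, Rational(-1, 25325196)) = Rational(-6623, 25325196)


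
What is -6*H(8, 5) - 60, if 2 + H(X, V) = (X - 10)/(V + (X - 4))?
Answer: -140/3 ≈ -46.667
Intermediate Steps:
H(X, V) = -2 + (-10 + X)/(-4 + V + X) (H(X, V) = -2 + (X - 10)/(V + (X - 4)) = -2 + (-10 + X)/(V + (-4 + X)) = -2 + (-10 + X)/(-4 + V + X))
-6*H(8, 5) - 60 = -6*(-2 - 1*8 - 2*5)/(-4 + 5 + 8) - 60 = -6*(-2 - 8 - 10)/9 - 60 = -2*(-20)/3 - 60 = -6*(-20/9) - 60 = 40/3 - 60 = -140/3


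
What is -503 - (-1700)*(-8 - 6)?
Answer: -24303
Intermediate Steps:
-503 - (-1700)*(-8 - 6) = -503 - (-1700)*(-14) = -503 - 100*238 = -503 - 23800 = -24303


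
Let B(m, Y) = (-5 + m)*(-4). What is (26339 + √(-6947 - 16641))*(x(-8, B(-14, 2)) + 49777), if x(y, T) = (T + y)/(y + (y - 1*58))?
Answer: 48508931385/37 + 3683430*I*√5897/37 ≈ 1.3111e+9 + 7.6448e+6*I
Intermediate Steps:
B(m, Y) = 20 - 4*m
x(y, T) = (T + y)/(-58 + 2*y) (x(y, T) = (T + y)/(y + (y - 58)) = (T + y)/(y + (-58 + y)) = (T + y)/(-58 + 2*y))
(26339 + √(-6947 - 16641))*(x(-8, B(-14, 2)) + 49777) = (26339 + √(-6947 - 16641))*(((20 - 4*(-14)) - 8)/(2*(-29 - 8)) + 49777) = (26339 + √(-23588))*((½)*((20 + 56) - 8)/(-37) + 49777) = (26339 + 2*I*√5897)*((½)*(-1/37)*(76 - 8) + 49777) = (26339 + 2*I*√5897)*((½)*(-1/37)*68 + 49777) = (26339 + 2*I*√5897)*(-34/37 + 49777) = (26339 + 2*I*√5897)*(1841715/37) = 48508931385/37 + 3683430*I*√5897/37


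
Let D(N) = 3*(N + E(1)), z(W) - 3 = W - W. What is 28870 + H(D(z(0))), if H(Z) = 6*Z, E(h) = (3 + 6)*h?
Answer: 29086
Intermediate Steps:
z(W) = 3 (z(W) = 3 + (W - W) = 3 + 0 = 3)
E(h) = 9*h
D(N) = 27 + 3*N (D(N) = 3*(N + 9*1) = 3*(N + 9) = 3*(9 + N) = 27 + 3*N)
28870 + H(D(z(0))) = 28870 + 6*(27 + 3*3) = 28870 + 6*(27 + 9) = 28870 + 6*36 = 28870 + 216 = 29086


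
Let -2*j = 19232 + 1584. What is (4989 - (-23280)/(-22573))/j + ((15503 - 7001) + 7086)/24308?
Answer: 231330143139/1427729067368 ≈ 0.16203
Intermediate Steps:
j = -10408 (j = -(19232 + 1584)/2 = -1/2*20816 = -10408)
(4989 - (-23280)/(-22573))/j + ((15503 - 7001) + 7086)/24308 = (4989 - (-23280)/(-22573))/(-10408) + ((15503 - 7001) + 7086)/24308 = (4989 - (-23280)*(-1)/22573)*(-1/10408) + (8502 + 7086)*(1/24308) = (4989 - 1*23280/22573)*(-1/10408) + 15588*(1/24308) = (4989 - 23280/22573)*(-1/10408) + 3897/6077 = (112593417/22573)*(-1/10408) + 3897/6077 = -112593417/234939784 + 3897/6077 = 231330143139/1427729067368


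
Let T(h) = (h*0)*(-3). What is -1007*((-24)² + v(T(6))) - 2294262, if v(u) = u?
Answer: -2874294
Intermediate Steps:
T(h) = 0 (T(h) = 0*(-3) = 0)
-1007*((-24)² + v(T(6))) - 2294262 = -1007*((-24)² + 0) - 2294262 = -1007*(576 + 0) - 2294262 = -1007*576 - 2294262 = -580032 - 2294262 = -2874294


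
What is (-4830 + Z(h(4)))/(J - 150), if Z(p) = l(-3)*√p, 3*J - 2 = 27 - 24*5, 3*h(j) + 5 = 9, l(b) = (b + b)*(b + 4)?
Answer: 14490/541 + 12*√3/541 ≈ 26.822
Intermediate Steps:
l(b) = 2*b*(4 + b) (l(b) = (2*b)*(4 + b) = 2*b*(4 + b))
h(j) = 4/3 (h(j) = -5/3 + (⅓)*9 = -5/3 + 3 = 4/3)
J = -91/3 (J = ⅔ + (27 - 24*5)/3 = ⅔ + (27 - 120)/3 = ⅔ + (⅓)*(-93) = ⅔ - 31 = -91/3 ≈ -30.333)
Z(p) = -6*√p (Z(p) = (2*(-3)*(4 - 3))*√p = (2*(-3)*1)*√p = -6*√p)
(-4830 + Z(h(4)))/(J - 150) = (-4830 - 4*√3)/(-91/3 - 150) = (-4830 - 4*√3)/(-541/3) = (-4830 - 4*√3)*(-3/541) = 14490/541 + 12*√3/541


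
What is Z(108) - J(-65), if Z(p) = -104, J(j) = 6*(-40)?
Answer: 136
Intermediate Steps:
J(j) = -240
Z(108) - J(-65) = -104 - 1*(-240) = -104 + 240 = 136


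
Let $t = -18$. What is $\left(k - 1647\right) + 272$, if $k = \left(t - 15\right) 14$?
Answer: $-1837$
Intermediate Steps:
$k = -462$ ($k = \left(-18 - 15\right) 14 = \left(-33\right) 14 = -462$)
$\left(k - 1647\right) + 272 = \left(-462 - 1647\right) + 272 = -2109 + 272 = -1837$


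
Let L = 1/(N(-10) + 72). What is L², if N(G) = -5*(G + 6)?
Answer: 1/8464 ≈ 0.00011815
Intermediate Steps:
N(G) = -30 - 5*G (N(G) = -5*(6 + G) = -30 - 5*G)
L = 1/92 (L = 1/((-30 - 5*(-10)) + 72) = 1/((-30 + 50) + 72) = 1/(20 + 72) = 1/92 ≈ 0.010870)
L² = (1/92)² = 1/8464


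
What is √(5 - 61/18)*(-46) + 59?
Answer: 59 - 23*√58/3 ≈ 0.61241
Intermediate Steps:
√(5 - 61/18)*(-46) + 59 = √(29/18)*(-46) + 59 = (√58/6)*(-46) + 59 = -23*√58/3 + 59 = 59 - 23*√58/3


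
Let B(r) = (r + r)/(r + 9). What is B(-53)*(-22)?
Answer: -53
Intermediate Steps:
B(r) = 2*r/(9 + r) (B(r) = (2*r)/(9 + r) = 2*r/(9 + r))
B(-53)*(-22) = (2*(-53)/(9 - 53))*(-22) = (2*(-53)/(-44))*(-22) = (2*(-53)*(-1/44))*(-22) = (53/22)*(-22) = -53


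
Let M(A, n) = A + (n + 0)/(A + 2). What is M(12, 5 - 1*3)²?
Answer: 7225/49 ≈ 147.45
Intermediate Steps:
M(A, n) = A + n/(2 + A)
M(12, 5 - 1*3)² = (((5 - 1*3) + 12² + 2*12)/(2 + 12))² = (((5 - 3) + 144 + 24)/14)² = ((2 + 144 + 24)/14)² = ((1/14)*170)² = (85/7)² = 7225/49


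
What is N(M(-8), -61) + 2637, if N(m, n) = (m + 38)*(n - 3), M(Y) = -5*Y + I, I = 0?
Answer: -2355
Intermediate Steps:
M(Y) = -5*Y (M(Y) = -5*Y + 0 = -5*Y)
N(m, n) = (-3 + n)*(38 + m) (N(m, n) = (38 + m)*(-3 + n) = (-3 + n)*(38 + m))
N(M(-8), -61) + 2637 = (-114 - (-15)*(-8) + 38*(-61) - 5*(-8)*(-61)) + 2637 = (-114 - 3*40 - 2318 + 40*(-61)) + 2637 = (-114 - 120 - 2318 - 2440) + 2637 = -4992 + 2637 = -2355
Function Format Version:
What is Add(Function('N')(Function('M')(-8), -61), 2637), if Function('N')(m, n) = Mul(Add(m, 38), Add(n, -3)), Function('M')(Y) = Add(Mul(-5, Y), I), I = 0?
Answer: -2355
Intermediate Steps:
Function('M')(Y) = Mul(-5, Y) (Function('M')(Y) = Add(Mul(-5, Y), 0) = Mul(-5, Y))
Function('N')(m, n) = Mul(Add(-3, n), Add(38, m)) (Function('N')(m, n) = Mul(Add(38, m), Add(-3, n)) = Mul(Add(-3, n), Add(38, m)))
Add(Function('N')(Function('M')(-8), -61), 2637) = Add(Add(-114, Mul(-3, Mul(-5, -8)), Mul(38, -61), Mul(Mul(-5, -8), -61)), 2637) = Add(Add(-114, Mul(-3, 40), -2318, Mul(40, -61)), 2637) = Add(Add(-114, -120, -2318, -2440), 2637) = Add(-4992, 2637) = -2355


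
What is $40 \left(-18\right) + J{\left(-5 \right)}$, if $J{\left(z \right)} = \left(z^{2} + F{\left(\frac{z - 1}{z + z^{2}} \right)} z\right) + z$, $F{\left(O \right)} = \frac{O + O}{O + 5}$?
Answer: $- \frac{32870}{47} \approx -699.36$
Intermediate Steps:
$F{\left(O \right)} = \frac{2 O}{5 + O}$
$J{\left(z \right)} = z + z^{2} + \frac{2 z \left(-1 + z\right)}{\left(5 + \frac{-1 + z}{z + z^{2}}\right) \left(z + z^{2}\right)}$ ($J{\left(z \right)} = \left(z^{2} + \frac{2 \frac{z - 1}{z + z^{2}}}{5 + \frac{z - 1}{z + z^{2}}} z\right) + z = \left(z^{2} + \frac{2 \frac{-1 + z}{z + z^{2}}}{5 + \frac{-1 + z}{z + z^{2}}} z\right) + z = \left(z^{2} + \frac{2 \left(-1 + z\right)}{\left(5 + \frac{-1 + z}{z + z^{2}}\right) \left(z + z^{2}\right)} z\right) + z = \left(z^{2} + \frac{2 z \left(-1 + z\right)}{\left(5 + \frac{-1 + z}{z + z^{2}}\right) \left(z + z^{2}\right)}\right) + z = z + z^{2} + \frac{2 z \left(-1 + z\right)}{\left(5 + \frac{-1 + z}{z + z^{2}}\right) \left(z + z^{2}\right)}$)
$40 \left(-18\right) + J{\left(-5 \right)} = 40 \left(-18\right) - \frac{5 \left(-3 + 5 \left(-5\right)^{3} + 7 \left(-5\right) + 11 \left(-5\right)^{2}\right)}{-1 + 5 \left(-5\right)^{2} + 6 \left(-5\right)} = -720 - \frac{5 \left(-3 + 5 \left(-125\right) - 35 + 11 \cdot 25\right)}{-1 + 5 \cdot 25 - 30} = -720 - \frac{5 \left(-3 - 625 - 35 + 275\right)}{-1 + 125 - 30} = -720 - 5 \cdot \frac{1}{94} \left(-388\right) = -720 - \frac{5}{94} \left(-388\right) = -720 + \frac{970}{47} = - \frac{32870}{47}$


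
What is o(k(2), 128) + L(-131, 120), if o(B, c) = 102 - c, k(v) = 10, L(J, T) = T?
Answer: 94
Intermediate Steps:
o(k(2), 128) + L(-131, 120) = (102 - 1*128) + 120 = (102 - 128) + 120 = -26 + 120 = 94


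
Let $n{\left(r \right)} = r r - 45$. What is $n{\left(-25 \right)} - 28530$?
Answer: $-27950$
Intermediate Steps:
$n{\left(r \right)} = -45 + r^{2}$ ($n{\left(r \right)} = r^{2} - 45 = -45 + r^{2}$)
$n{\left(-25 \right)} - 28530 = \left(-45 + \left(-25\right)^{2}\right) - 28530 = \left(-45 + 625\right) - 28530 = 580 - 28530 = -27950$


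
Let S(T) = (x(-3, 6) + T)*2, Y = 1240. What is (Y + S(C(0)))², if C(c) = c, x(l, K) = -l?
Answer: 1552516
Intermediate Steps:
S(T) = 6 + 2*T (S(T) = (-1*(-3) + T)*2 = (3 + T)*2 = 6 + 2*T)
(Y + S(C(0)))² = (1240 + (6 + 2*0))² = (1240 + (6 + 0))² = (1240 + 6)² = 1246² = 1552516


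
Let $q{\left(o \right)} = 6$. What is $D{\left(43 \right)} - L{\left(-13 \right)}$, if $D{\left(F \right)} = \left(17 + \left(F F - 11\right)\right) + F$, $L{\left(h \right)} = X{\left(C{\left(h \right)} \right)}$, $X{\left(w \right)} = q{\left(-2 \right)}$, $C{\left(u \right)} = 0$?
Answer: $1892$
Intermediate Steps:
$X{\left(w \right)} = 6$
$L{\left(h \right)} = 6$
$D{\left(F \right)} = 6 + F + F^{2}$ ($D{\left(F \right)} = \left(17 + \left(F^{2} - 11\right)\right) + F = \left(17 + \left(-11 + F^{2}\right)\right) + F = \left(6 + F^{2}\right) + F = 6 + F + F^{2}$)
$D{\left(43 \right)} - L{\left(-13 \right)} = \left(6 + 43 + 43^{2}\right) - 6 = \left(6 + 43 + 1849\right) - 6 = 1898 - 6 = 1892$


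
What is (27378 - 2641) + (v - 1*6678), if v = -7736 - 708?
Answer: 9615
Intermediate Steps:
v = -8444
(27378 - 2641) + (v - 1*6678) = (27378 - 2641) + (-8444 - 1*6678) = 24737 + (-8444 - 6678) = 24737 - 15122 = 9615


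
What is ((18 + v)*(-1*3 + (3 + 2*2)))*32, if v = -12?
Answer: 768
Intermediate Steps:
((18 + v)*(-1*3 + (3 + 2*2)))*32 = ((18 - 12)*(-1*3 + (3 + 2*2)))*32 = (6*(-3 + (3 + 4)))*32 = (6*(-3 + 7))*32 = (6*4)*32 = 24*32 = 768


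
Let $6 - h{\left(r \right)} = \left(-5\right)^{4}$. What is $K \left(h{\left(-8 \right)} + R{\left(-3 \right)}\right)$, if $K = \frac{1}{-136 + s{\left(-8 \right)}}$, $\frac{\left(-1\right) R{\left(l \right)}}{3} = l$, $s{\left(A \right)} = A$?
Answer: $\frac{305}{72} \approx 4.2361$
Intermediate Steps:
$R{\left(l \right)} = - 3 l$
$h{\left(r \right)} = -619$ ($h{\left(r \right)} = 6 - \left(-5\right)^{4} = 6 - 625 = -619$)
$K = - \frac{1}{144}$ ($K = \frac{1}{-136 - 8} = \frac{1}{-144} = - \frac{1}{144} \approx -0.0069444$)
$K \left(h{\left(-8 \right)} + R{\left(-3 \right)}\right) = - \frac{-619 - -9}{144} = - \frac{-619 + 9}{144} = \left(- \frac{1}{144}\right) \left(-610\right) = \frac{305}{72}$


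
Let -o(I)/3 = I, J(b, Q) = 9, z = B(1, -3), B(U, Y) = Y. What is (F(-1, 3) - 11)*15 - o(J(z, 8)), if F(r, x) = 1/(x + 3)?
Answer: -271/2 ≈ -135.50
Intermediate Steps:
F(r, x) = 1/(3 + x)
z = -3
o(I) = -3*I
(F(-1, 3) - 11)*15 - o(J(z, 8)) = (1/(3 + 3) - 11)*15 - (-3)*9 = (1/6 - 11)*15 - 1*(-27) = (⅙ - 11)*15 + 27 = -65/6*15 + 27 = -325/2 + 27 = -271/2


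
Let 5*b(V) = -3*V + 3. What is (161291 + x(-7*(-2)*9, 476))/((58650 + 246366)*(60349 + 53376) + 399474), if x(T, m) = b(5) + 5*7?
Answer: 403309/86720860185 ≈ 4.6507e-6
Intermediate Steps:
b(V) = ⅗ - 3*V/5 (b(V) = (-3*V + 3)/5 = (3 - 3*V)/5 = ⅗ - 3*V/5)
x(T, m) = 163/5 (x(T, m) = (⅗ - ⅗*5) + 5*7 = (⅗ - 3) + 35 = -12/5 + 35 = 163/5)
(161291 + x(-7*(-2)*9, 476))/((58650 + 246366)*(60349 + 53376) + 399474) = (161291 + 163/5)/((58650 + 246366)*(60349 + 53376) + 399474) = 806618/(5*(305016*113725 + 399474)) = 806618/(5*(34687944600 + 399474)) = (806618/5)/34688344074 = (806618/5)*(1/34688344074) = 403309/86720860185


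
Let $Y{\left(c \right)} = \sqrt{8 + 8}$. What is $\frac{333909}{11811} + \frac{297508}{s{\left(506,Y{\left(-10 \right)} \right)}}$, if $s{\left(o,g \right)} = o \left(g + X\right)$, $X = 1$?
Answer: $\frac{726442793}{4980305} \approx 145.86$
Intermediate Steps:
$Y{\left(c \right)} = 4$ ($Y{\left(c \right)} = \sqrt{16} = 4$)
$s{\left(o,g \right)} = o \left(1 + g\right)$ ($s{\left(o,g \right)} = o \left(g + 1\right) = o \left(1 + g\right)$)
$\frac{333909}{11811} + \frac{297508}{s{\left(506,Y{\left(-10 \right)} \right)}} = \frac{333909}{11811} + \frac{297508}{506 \left(1 + 4\right)} = 333909 \cdot \frac{1}{11811} + \frac{297508}{506 \cdot 5} = \frac{111303}{3937} + \frac{297508}{2530} = \frac{111303}{3937} + 297508 \cdot \frac{1}{2530} = \frac{111303}{3937} + \frac{148754}{1265} = \frac{726442793}{4980305}$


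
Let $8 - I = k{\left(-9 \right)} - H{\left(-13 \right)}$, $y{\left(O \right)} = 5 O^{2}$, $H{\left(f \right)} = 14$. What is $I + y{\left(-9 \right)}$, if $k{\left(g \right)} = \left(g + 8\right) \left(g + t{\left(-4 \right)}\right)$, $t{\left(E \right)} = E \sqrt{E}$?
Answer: $418 - 8 i \approx 418.0 - 8.0 i$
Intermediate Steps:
$t{\left(E \right)} = E^{\frac{3}{2}}$
$k{\left(g \right)} = \left(8 + g\right) \left(g - 8 i\right)$ ($k{\left(g \right)} = \left(g + 8\right) \left(g + \left(-4\right)^{\frac{3}{2}}\right) = \left(8 + g\right) \left(g - 8 i\right)$)
$I = 13 - 8 i$ ($I = 8 - \left(\left(\left(-9\right)^{2} - 64 i + 8 \left(-9\right) \left(1 - i\right)\right) - 14\right) = 8 - \left(\left(81 - 64 i - \left(72 - 72 i\right)\right) - 14\right) = 8 - \left(\left(9 + 8 i\right) - 14\right) = 8 - \left(-5 + 8 i\right) = 8 + \left(5 - 8 i\right) = 13 - 8 i \approx 13.0 - 8.0 i$)
$I + y{\left(-9 \right)} = \left(13 - 8 i\right) + 5 \left(-9\right)^{2} = \left(13 - 8 i\right) + 5 \cdot 81 = \left(13 - 8 i\right) + 405 = 418 - 8 i$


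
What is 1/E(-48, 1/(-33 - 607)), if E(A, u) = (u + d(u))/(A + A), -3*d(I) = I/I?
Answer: 184320/643 ≈ 286.66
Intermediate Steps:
d(I) = -⅓ (d(I) = -I/(3*I) = -⅓*1 = -⅓)
E(A, u) = (-⅓ + u)/(2*A) (E(A, u) = (u - ⅓)/(A + A) = (-⅓ + u)/((2*A)) = (-⅓ + u)*(1/(2*A)) = (-⅓ + u)/(2*A))
1/E(-48, 1/(-33 - 607)) = 1/((⅙)*(-1 + 3/(-33 - 607))/(-48)) = 1/((⅙)*(-1/48)*(-1 + 3/(-640))) = 1/((⅙)*(-1/48)*(-1 + 3*(-1/640))) = 1/((⅙)*(-1/48)*(-1 - 3/640)) = 1/((⅙)*(-1/48)*(-643/640)) = 1/(643/184320) = 184320/643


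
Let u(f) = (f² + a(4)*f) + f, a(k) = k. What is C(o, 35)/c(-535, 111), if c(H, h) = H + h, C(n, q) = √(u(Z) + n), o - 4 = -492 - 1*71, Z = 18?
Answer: -I*√145/424 ≈ -0.0284*I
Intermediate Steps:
u(f) = f² + 5*f (u(f) = (f² + 4*f) + f = f² + 5*f)
o = -559 (o = 4 + (-492 - 1*71) = 4 + (-492 - 71) = 4 - 563 = -559)
C(n, q) = √(414 + n) (C(n, q) = √(18*(5 + 18) + n) = √(18*23 + n) = √(414 + n))
C(o, 35)/c(-535, 111) = √(414 - 559)/(-535 + 111) = √(-145)/(-424) = (I*√145)*(-1/424) = -I*√145/424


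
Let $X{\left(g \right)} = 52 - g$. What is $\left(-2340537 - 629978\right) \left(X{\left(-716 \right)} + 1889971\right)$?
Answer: $-5616468560585$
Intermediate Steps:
$\left(-2340537 - 629978\right) \left(X{\left(-716 \right)} + 1889971\right) = \left(-2340537 - 629978\right) \left(\left(52 - -716\right) + 1889971\right) = - 2970515 \left(\left(52 + 716\right) + 1889971\right) = - 2970515 \left(768 + 1889971\right) = \left(-2970515\right) 1890739 = -5616468560585$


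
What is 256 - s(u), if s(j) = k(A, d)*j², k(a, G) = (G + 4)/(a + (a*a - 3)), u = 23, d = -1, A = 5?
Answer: 1775/9 ≈ 197.22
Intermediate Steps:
k(a, G) = (4 + G)/(-3 + a + a²) (k(a, G) = (4 + G)/(a + (a² - 3)) = (4 + G)/(a + (-3 + a²)) = (4 + G)/(-3 + a + a²))
s(j) = j²/9 (s(j) = ((4 - 1)/(-3 + 5 + 5²))*j² = (3/(-3 + 5 + 25))*j² = (3/27)*j² = ((1/27)*3)*j² = j²/9)
256 - s(u) = 256 - 23²/9 = 256 - 529/9 = 1775/9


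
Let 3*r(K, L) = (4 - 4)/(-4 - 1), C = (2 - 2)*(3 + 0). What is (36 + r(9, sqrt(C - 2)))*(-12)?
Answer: -432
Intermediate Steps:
C = 0 (C = 0*3 = 0)
r(K, L) = 0 (r(K, L) = ((4 - 4)/(-4 - 1))/3 = (0/(-5))/3 = (0*(-1/5))/3 = (1/3)*0 = 0)
(36 + r(9, sqrt(C - 2)))*(-12) = (36 + 0)*(-12) = 36*(-12) = -432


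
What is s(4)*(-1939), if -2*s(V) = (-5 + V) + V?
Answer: 5817/2 ≈ 2908.5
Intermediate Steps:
s(V) = 5/2 - V (s(V) = -((-5 + V) + V)/2 = -(-5 + 2*V)/2 = 5/2 - V)
s(4)*(-1939) = (5/2 - 1*4)*(-1939) = (5/2 - 4)*(-1939) = -3/2*(-1939) = 5817/2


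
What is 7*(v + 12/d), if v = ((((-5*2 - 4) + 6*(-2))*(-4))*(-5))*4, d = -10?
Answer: -72842/5 ≈ -14568.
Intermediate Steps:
v = -2080 (v = ((((-10 - 4) - 12)*(-4))*(-5))*4 = (((-14 - 12)*(-4))*(-5))*4 = (-26*(-4)*(-5))*4 = (104*(-5))*4 = -520*4 = -2080)
7*(v + 12/d) = 7*(-2080 + 12/(-10)) = 7*(-2080 + 12*(-⅒)) = 7*(-2080 - 6/5) = 7*(-10406/5) = -72842/5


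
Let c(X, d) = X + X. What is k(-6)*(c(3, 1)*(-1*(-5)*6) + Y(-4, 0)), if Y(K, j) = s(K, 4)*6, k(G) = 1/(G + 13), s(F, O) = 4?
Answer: 204/7 ≈ 29.143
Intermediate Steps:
c(X, d) = 2*X
k(G) = 1/(13 + G)
Y(K, j) = 24 (Y(K, j) = 4*6 = 24)
k(-6)*(c(3, 1)*(-1*(-5)*6) + Y(-4, 0)) = ((2*3)*(-1*(-5)*6) + 24)/(13 - 6) = (6*(5*6) + 24)/7 = (6*30 + 24)/7 = (180 + 24)/7 = (⅐)*204 = 204/7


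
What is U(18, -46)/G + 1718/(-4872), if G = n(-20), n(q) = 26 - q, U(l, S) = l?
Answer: 2167/56028 ≈ 0.038677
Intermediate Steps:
G = 46 (G = 26 - 1*(-20) = 26 + 20 = 46)
U(18, -46)/G + 1718/(-4872) = 18/46 + 1718/(-4872) = 18*(1/46) + 1718*(-1/4872) = 9/23 - 859/2436 = 2167/56028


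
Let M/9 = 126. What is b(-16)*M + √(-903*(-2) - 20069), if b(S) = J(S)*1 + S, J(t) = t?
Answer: -36288 + I*√18263 ≈ -36288.0 + 135.14*I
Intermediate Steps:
M = 1134 (M = 9*126 = 1134)
b(S) = 2*S (b(S) = S*1 + S = S + S = 2*S)
b(-16)*M + √(-903*(-2) - 20069) = (2*(-16))*1134 + √(-903*(-2) - 20069) = -32*1134 + √(1806 - 20069) = -36288 + √(-18263) = -36288 + I*√18263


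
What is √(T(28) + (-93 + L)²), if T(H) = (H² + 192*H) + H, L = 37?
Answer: 6*√259 ≈ 96.561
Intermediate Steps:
T(H) = H² + 193*H
√(T(28) + (-93 + L)²) = √(28*(193 + 28) + (-93 + 37)²) = √(28*221 + (-56)²) = √(6188 + 3136) = √9324 = 6*√259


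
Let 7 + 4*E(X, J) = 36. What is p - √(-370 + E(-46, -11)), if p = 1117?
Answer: 1117 - I*√1451/2 ≈ 1117.0 - 19.046*I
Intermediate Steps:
E(X, J) = 29/4 (E(X, J) = -7/4 + (¼)*36 = -7/4 + 9 = 29/4)
p - √(-370 + E(-46, -11)) = 1117 - √(-370 + 29/4) = 1117 - √(-1451/4) = 1117 - I*√1451/2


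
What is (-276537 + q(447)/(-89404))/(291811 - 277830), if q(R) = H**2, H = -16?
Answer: -6180878551/312489331 ≈ -19.779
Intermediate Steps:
q(R) = 256 (q(R) = (-16)**2 = 256)
(-276537 + q(447)/(-89404))/(291811 - 277830) = (-276537 + 256/(-89404))/(291811 - 277830) = (-276537 + 256*(-1/89404))/13981 = (-276537 - 64/22351)*(1/13981) = -6180878551/22351*1/13981 = -6180878551/312489331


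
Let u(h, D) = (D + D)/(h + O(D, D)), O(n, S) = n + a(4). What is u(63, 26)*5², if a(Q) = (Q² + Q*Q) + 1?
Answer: 650/61 ≈ 10.656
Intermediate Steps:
a(Q) = 1 + 2*Q² (a(Q) = (Q² + Q²) + 1 = 2*Q² + 1 = 1 + 2*Q²)
O(n, S) = 33 + n (O(n, S) = n + (1 + 2*4²) = n + (1 + 2*16) = n + (1 + 32) = n + 33 = 33 + n)
u(h, D) = 2*D/(33 + D + h) (u(h, D) = (D + D)/(h + (33 + D)) = (2*D)/(33 + D + h) = 2*D/(33 + D + h))
u(63, 26)*5² = (2*26/(33 + 26 + 63))*5² = (2*26/122)*25 = (2*26*(1/122))*25 = (26/61)*25 = 650/61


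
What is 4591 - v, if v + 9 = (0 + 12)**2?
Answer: 4456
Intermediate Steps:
v = 135 (v = -9 + (0 + 12)**2 = -9 + 12**2 = -9 + 144 = 135)
4591 - v = 4591 - 1*135 = 4591 - 135 = 4456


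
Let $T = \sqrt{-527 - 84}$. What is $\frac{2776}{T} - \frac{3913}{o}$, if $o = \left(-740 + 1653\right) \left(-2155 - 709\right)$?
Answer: $\frac{3913}{2614832} - \frac{2776 i \sqrt{611}}{611} \approx 0.0014965 - 112.3 i$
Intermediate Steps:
$T = i \sqrt{611}$ ($T = \sqrt{-611} = i \sqrt{611} \approx 24.718 i$)
$o = -2614832$ ($o = 913 \left(-2864\right) = -2614832$)
$\frac{2776}{T} - \frac{3913}{o} = \frac{2776}{i \sqrt{611}} - \frac{3913}{-2614832} = 2776 \left(- \frac{i \sqrt{611}}{611}\right) - - \frac{3913}{2614832} = - \frac{2776 i \sqrt{611}}{611} + \frac{3913}{2614832} = \frac{3913}{2614832} - \frac{2776 i \sqrt{611}}{611}$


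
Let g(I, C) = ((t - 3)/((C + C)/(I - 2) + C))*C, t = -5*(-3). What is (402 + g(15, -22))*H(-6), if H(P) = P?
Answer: -12372/5 ≈ -2474.4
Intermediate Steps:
t = 15
g(I, C) = 12*C/(C + 2*C/(-2 + I)) (g(I, C) = ((15 - 3)/((C + C)/(I - 2) + C))*C = (12/((2*C)/(-2 + I) + C))*C = (12/(2*C/(-2 + I) + C))*C = (12/(C + 2*C/(-2 + I)))*C = 12*C/(C + 2*C/(-2 + I)))
(402 + g(15, -22))*H(-6) = (402 + (12 - 24/15))*(-6) = (402 + (12 - 24*1/15))*(-6) = (402 + (12 - 8/5))*(-6) = (402 + 52/5)*(-6) = (2062/5)*(-6) = -12372/5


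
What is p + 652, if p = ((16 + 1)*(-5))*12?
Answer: -368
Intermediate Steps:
p = -1020 (p = (17*(-5))*12 = -85*12 = -1020)
p + 652 = -1020 + 652 = -368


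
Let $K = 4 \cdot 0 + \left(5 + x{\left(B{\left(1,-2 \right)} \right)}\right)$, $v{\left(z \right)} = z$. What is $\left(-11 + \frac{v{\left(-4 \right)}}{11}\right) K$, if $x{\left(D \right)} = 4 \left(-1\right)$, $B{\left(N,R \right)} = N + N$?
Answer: $- \frac{125}{11} \approx -11.364$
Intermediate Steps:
$B{\left(N,R \right)} = 2 N$
$x{\left(D \right)} = -4$
$K = 1$ ($K = 4 \cdot 0 + \left(5 - 4\right) = 0 + 1 = 1$)
$\left(-11 + \frac{v{\left(-4 \right)}}{11}\right) K = \left(-11 - \frac{4}{11}\right) 1 = \left(- \frac{125}{11}\right) 1 = - \frac{125}{11}$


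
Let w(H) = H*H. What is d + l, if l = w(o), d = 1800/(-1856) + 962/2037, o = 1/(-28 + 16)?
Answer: -1391155/2835504 ≈ -0.49062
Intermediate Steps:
o = -1/12 (o = 1/(-12) = -1/12 ≈ -0.083333)
d = -235141/472584 (d = 1800*(-1/1856) + 962*(1/2037) = -225/232 + 962/2037 = -235141/472584 ≈ -0.49756)
w(H) = H²
l = 1/144 (l = (-1/12)² = 1/144 ≈ 0.0069444)
d + l = -235141/472584 + 1/144 = -1391155/2835504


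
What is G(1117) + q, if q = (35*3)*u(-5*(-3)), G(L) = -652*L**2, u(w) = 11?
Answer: -813492073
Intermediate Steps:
q = 1155 (q = (35*3)*11 = 105*11 = 1155)
G(1117) + q = -652*1117**2 + 1155 = -652*1247689 + 1155 = -813493228 + 1155 = -813492073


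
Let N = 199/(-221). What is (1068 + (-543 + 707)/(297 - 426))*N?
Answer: -27383992/28509 ≈ -960.54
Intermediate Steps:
N = -199/221 (N = 199*(-1/221) = -199/221 ≈ -0.90045)
(1068 + (-543 + 707)/(297 - 426))*N = (1068 + (-543 + 707)/(297 - 426))*(-199/221) = (1068 + 164/(-129))*(-199/221) = (1068 + 164*(-1/129))*(-199/221) = (1068 - 164/129)*(-199/221) = (137608/129)*(-199/221) = -27383992/28509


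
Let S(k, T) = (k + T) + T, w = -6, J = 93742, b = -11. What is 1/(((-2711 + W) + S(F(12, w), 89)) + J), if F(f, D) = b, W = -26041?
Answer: 1/65157 ≈ 1.5348e-5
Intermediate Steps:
F(f, D) = -11
S(k, T) = k + 2*T (S(k, T) = (T + k) + T = k + 2*T)
1/(((-2711 + W) + S(F(12, w), 89)) + J) = 1/(((-2711 - 26041) + (-11 + 2*89)) + 93742) = 1/((-28752 + (-11 + 178)) + 93742) = 1/((-28752 + 167) + 93742) = 1/(-28585 + 93742) = 1/65157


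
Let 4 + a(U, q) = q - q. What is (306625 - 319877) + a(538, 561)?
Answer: -13256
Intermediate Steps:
a(U, q) = -4 (a(U, q) = -4 + (q - q) = -4 + 0 = -4)
(306625 - 319877) + a(538, 561) = (306625 - 319877) - 4 = -13252 - 4 = -13256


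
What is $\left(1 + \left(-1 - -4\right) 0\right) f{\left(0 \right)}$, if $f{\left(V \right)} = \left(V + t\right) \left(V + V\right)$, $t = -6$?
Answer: $0$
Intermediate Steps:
$f{\left(V \right)} = 2 V \left(-6 + V\right)$ ($f{\left(V \right)} = \left(V - 6\right) \left(V + V\right) = \left(-6 + V\right) 2 V = 2 V \left(-6 + V\right)$)
$\left(1 + \left(-1 - -4\right) 0\right) f{\left(0 \right)} = \left(1 + \left(-1 - -4\right) 0\right) 2 \cdot 0 \left(-6 + 0\right) = \left(1 + \left(-1 + 4\right) 0\right) 2 \cdot 0 \left(-6\right) = \left(1 + 3 \cdot 0\right) 0 = \left(1 + 0\right) 0 = 1 \cdot 0 = 0$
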